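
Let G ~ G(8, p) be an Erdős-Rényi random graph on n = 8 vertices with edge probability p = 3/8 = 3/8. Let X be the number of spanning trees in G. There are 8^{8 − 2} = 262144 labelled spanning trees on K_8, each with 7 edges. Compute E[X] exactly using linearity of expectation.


K_8 has 8^{8 − 2} = 262144 labelled spanning trees.
For each such spanning tree H, let X_H = 1 if all 7 edges of H are present in G. Then P[X_H = 1] = p^{7} = (3/8)^{7} = 2187/2097152.
Summing the indicators: E[X] = Σ_H E[X_H] = 262144 · p^{7} = 262144 · 2187/2097152 = 2187/8.
Numerically: E[X] ≈ 273.375.

E[X] = 262144 · (3/8)^{7} = 2187/8 ≈ 273.375.


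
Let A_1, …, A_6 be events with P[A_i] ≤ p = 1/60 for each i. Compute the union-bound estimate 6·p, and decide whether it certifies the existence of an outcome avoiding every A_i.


Union bound: P[∪_{i=1}^{6} A_i] ≤ Σ_i P[A_i] ≤ 6·p = 6·(1/60) = 1/10.
Numerically: 1/10 ≈ 0.1000000.
Is 1/10 < 1? YES.
Since P[∪ A_i] ≤ 1/10 < 1, the complement has P[∩ A_i^c] ≥ 1 − 1/10 = 9/10 > 0, so some outcome avoids every A_i.

6·p = 1/10 ≈ 0.1000000; existence CERTIFIED by the union bound.


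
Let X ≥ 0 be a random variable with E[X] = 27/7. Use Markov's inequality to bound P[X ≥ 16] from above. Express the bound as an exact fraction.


μ = E[X] = 27/7, a = 16.
Markov: P[X ≥ 16] ≤ μ/a = (27/7)/16 = 27/112.
Numerically: ≈ 0.2411.
(Since a = 16 > μ = 3.8571, the bound 27/112 is < 1 and informative.)

P[X ≥ 16] ≤ 27/112 ≈ 0.2411.


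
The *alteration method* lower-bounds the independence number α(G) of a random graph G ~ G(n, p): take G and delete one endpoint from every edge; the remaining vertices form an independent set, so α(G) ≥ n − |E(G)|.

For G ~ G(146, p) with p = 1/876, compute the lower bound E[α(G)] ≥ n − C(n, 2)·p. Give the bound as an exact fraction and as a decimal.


E[|E(G)|] = C(146, 2)·p = 10585 · (1/876) = 145/12.
E[α(G)] ≥ n − E[|E(G)|] = 146 − 145/12 = 1607/12.
Numerically: ≈ 133.91667.
(This is only a lower bound; the true E[α(G)] may be larger.)

E[α(G)] ≥ 1607/12 ≈ 133.91667.


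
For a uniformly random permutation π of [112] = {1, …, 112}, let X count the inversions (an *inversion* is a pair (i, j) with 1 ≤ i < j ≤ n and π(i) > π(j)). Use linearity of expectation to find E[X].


Write X = Σ X_I over the C(112, 2) = 6216 pairs i < j, with X_I the indicator of one inversion.
There are 6216 indicators.
For each fixed pair i < j, the values π(i) and π(j) are two distinct elements of {1, …, 112} in uniformly random order; by symmetry P[π(i) > π(j)] = 1/2.
By linearity: E[X] = 6216 · (1/2) = C(112, 2) · (1/2) = 6216/2 = 3108 ≈ 3108.0000.

E[X] = 3108 = 3108.0000.


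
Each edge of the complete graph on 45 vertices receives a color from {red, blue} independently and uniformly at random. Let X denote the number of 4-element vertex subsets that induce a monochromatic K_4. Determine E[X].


Let X = Σ_S X_S over the C(45, 4) = 148995 subsets S of size 4, where X_S = 1 if the K_4 on S is monochromatic.
For a fixed S, the K_4 on S has C(4, 2) = 6 edges. P[all 6 edges red] = (1/2)^6, and likewise for blue, so P[monochromatic] = 2·(1/2)^6 = 2^{1 − 6} = 1/32.
By linearity of expectation: E[X] = C(45, 4) · 2^{1 − 6} = 148995 · 1/32 = 148995/32.
Numerically: E[X] ≈ 4656.0938.

E[X] = C(45,4)·2^(1−C(4,2)) = 148995/32 ≈ 4656.0938.


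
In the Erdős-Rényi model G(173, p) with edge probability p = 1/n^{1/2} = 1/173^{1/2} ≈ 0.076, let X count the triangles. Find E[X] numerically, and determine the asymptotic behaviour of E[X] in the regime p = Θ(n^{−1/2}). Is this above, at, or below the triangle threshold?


Number of potential triangles: C(173, 3) = 848046.
Each occurs with probability p³ ≈ (0.076)³ ≈ 4.39472e-04.
By linearity: E[X] = C(173, 3)·p³ ≈ 848046 · 4.39472e-04 ≈ 372.692.
Since α = 1/2 < 1, p = c/n^{1/2} ≫ 1/n is above the triangle threshold p ~ 1/n. Asymptotically E[X] ~ (c³/6)·n^{3(1−α)} = (1³/6)·n^{1.5} → ∞; triangles are abundant w.h.p.

E[X] ≈ 372.692; in regime p = Θ(1/n^{1/2}) E[X] diverges (above the triangle threshold p ~ 1/n).


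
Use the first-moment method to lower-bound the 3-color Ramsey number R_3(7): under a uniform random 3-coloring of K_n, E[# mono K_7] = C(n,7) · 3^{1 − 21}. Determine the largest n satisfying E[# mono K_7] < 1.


We need C(n, 7) · 3^{1 − 21} < 1, i.e. C(n, 7) < 3^{21 − 1} = 3486784401.
Check values of n near the boundary:
  n = 80: C(80, 7) = 3176716400; 3176716400 < 3486784401? YES
  n = 81: C(81, 7) = 3477216600; 3477216600 < 3486784401? YES
  n = 82: C(82, 7) = 3801756816; 3801756816 < 3486784401? NO
The largest n with C(n, 7) < 3486784401 is n = 81 (where E[X] = 42928600/43046721 ≈ 0.99726). Hence R_3(7) > 81, i.e. R_3(7) ≥ 82.

Largest n = 81; hence R_3(7) > 81.


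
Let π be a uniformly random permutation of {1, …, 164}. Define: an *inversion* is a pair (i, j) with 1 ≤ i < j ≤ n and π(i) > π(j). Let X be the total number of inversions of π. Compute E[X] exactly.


Write X = Σ X_I over the C(164, 2) = 13366 pairs i < j, with X_I the indicator of one inversion.
There are 13366 indicators.
For each fixed pair i < j, the values π(i) and π(j) are two distinct elements of {1, …, 164} in uniformly random order; by symmetry P[π(i) > π(j)] = 1/2.
By linearity: E[X] = 13366 · (1/2) = C(164, 2) · (1/2) = 13366/2 = 6683 ≈ 6683.000.

E[X] = 6683 = 6683.000.


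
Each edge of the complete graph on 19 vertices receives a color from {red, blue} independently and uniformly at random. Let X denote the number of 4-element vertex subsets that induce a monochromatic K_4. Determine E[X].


Let X = Σ_S X_S over the C(19, 4) = 3876 subsets S of size 4, where X_S = 1 if the K_4 on S is monochromatic.
For a fixed S, the K_4 on S has C(4, 2) = 6 edges. P[all 6 edges red] = (1/2)^6, and likewise for blue, so P[monochromatic] = 2·(1/2)^6 = 2^{1 − 6} = 1/32.
By linearity: E[X] = C(19, 4) · 2^{1 − 6} = 3876 · 1/32 = 969/8.
Numerically: E[X] ≈ 121.12500.

E[X] = C(19,4)·2^(1−C(4,2)) = 969/8 ≈ 121.12500.


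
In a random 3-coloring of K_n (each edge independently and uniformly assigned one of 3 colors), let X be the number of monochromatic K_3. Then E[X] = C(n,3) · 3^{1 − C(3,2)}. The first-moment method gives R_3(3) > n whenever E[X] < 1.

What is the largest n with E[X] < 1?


We need C(n, 3) · 3^{1 − 3} < 1, i.e. C(n, 3) < 3^{3 − 1} = 9.
Check values of n near the boundary:
  n = 3: C(3, 3) = 1; 1 < 9? YES
  n = 4: C(4, 3) = 4; 4 < 9? YES
  n = 5: C(5, 3) = 10; 10 < 9? NO
  n = 6: C(6, 3) = 20; 20 < 9? NO
  n = 7: C(7, 3) = 35; 35 < 9? NO
The largest n with C(n, 3) < 9 is n = 4 (where E[X] = 4/9 ≈ 0.4444444). Hence R_3(3) > 4, i.e. R_3(3) ≥ 5.

Largest n = 4; hence R_3(3) > 4.


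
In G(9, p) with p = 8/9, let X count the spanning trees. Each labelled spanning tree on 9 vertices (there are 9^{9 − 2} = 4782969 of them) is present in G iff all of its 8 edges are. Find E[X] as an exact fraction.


K_9 has 9^{9 − 2} = 4782969 labelled spanning trees.
For each such spanning tree H, let X_H = 1 if all 8 edges of H are present in G. Then P[X_H = 1] = p^{8} = (8/9)^{8} = 16777216/43046721.
Summing the indicators: E[X] = Σ_H E[X_H] = 4782969 · p^{8} = 4782969 · 16777216/43046721 = 16777216/9.
Numerically: E[X] ≈ 1.86414e+06.

E[X] = 4782969 · (8/9)^{8} = 16777216/9 ≈ 1.86414e+06.


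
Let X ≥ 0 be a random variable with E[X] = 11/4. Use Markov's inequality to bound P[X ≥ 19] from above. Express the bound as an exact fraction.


μ = E[X] = 11/4, a = 19.
Markov: P[X ≥ 19] ≤ μ/a = (11/4)/19 = 11/76.
Numerically: ≈ 0.145.
(Since a = 19 > μ = 2.750, the bound 11/76 is < 1 and informative.)

P[X ≥ 19] ≤ 11/76 ≈ 0.145.


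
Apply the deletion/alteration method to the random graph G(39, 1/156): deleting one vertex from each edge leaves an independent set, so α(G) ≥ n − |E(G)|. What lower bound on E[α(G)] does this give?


E[|E(G)|] = C(39, 2)·p = 741 · (1/156) = 19/4.
E[α(G)] ≥ n − E[|E(G)|] = 39 − 19/4 = 137/4.
Numerically: ≈ 34.25000.
(This is only a lower bound; the true E[α(G)] may be larger.)

E[α(G)] ≥ 137/4 ≈ 34.25000.


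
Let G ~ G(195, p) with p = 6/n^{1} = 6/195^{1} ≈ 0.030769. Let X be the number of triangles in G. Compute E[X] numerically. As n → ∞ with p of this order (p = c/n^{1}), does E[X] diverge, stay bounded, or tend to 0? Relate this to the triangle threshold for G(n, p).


Number of potential triangles: C(195, 3) = 1216865.
Each occurs with probability p³ ≈ (0.030769)³ ≈ 2.9130633e-05.
By linearity: E[X] = C(195, 3)·p³ ≈ 1216865 · 2.9130633e-05 ≈ 35.44805.
Here α = 1, so p = 6/n is exactly at the triangle threshold p ~ 1/n. Asymptotically E[X] → c³/6 = 6³/6 = 36 ≈ 36.00000, a bounded constant. In this regime the triangle count is asymptotically Poisson(c³/6).

E[X] ≈ 35.44805; in regime p = Θ(1/n^{1}) E[X] stays bounded (at the triangle threshold p ~ 1/n).


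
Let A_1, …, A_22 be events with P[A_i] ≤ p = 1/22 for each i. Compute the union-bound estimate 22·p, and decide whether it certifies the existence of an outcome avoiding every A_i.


Union bound: P[∪_{i=1}^{22} A_i] ≤ Σ_i P[A_i] ≤ 22·p = 22·(1/22) = 1.
Numerically: 1 ≈ 1.000.
Is 1 < 1? NO.
Since the bound 1 is ≥ 1, the union bound is uninformative here; it does NOT by itself certify existence.

22·p = 1 ≈ 1.000; existence NOT certified by the union bound.


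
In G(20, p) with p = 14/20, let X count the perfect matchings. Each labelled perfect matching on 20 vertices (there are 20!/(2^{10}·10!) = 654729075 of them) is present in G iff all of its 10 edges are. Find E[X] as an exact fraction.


K_20 has 20!/(2^{10}·10!) = 654729075 labelled perfect matchings.
For each such perfect matching H, let X_H = 1 if all 10 edges of H are present in G. Then P[X_H = 1] = p^{10} = (7/10)^{10} = 282475249/10000000000.
Summing the indicators: E[X] = Σ_H E[X_H] = 654729075 · p^{10} = 654729075 · 282475249/10000000000 = 7397790339526587/400000000.
Numerically: E[X] ≈ 1.8494e+07.

E[X] = 654729075 · (7/10)^{10} = 7397790339526587/400000000 ≈ 1.8494e+07.


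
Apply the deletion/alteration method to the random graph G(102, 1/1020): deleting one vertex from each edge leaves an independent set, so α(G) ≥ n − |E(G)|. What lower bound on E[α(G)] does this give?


E[|E(G)|] = C(102, 2)·p = 5151 · (1/1020) = 101/20.
E[α(G)] ≥ n − E[|E(G)|] = 102 − 101/20 = 1939/20.
Numerically: ≈ 96.950000.
(This is only a lower bound; the true E[α(G)] may be larger.)

E[α(G)] ≥ 1939/20 ≈ 96.950000.


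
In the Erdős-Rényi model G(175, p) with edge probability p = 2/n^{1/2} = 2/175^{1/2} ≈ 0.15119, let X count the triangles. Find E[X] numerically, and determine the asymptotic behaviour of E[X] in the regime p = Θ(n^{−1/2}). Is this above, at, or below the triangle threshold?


Number of potential triangles: C(175, 3) = 877975.
Each occurs with probability p³ ≈ (0.15119)³ ≈ 3.4556752e-03.
By linearity: E[X] = C(175, 3)·p³ ≈ 877975 · 3.4556752e-03 ≈ 3033.99642.
Since α = 1/2 < 1, p = c/n^{1/2} ≫ 1/n is above the triangle threshold p ~ 1/n. Asymptotically E[X] ~ (c³/6)·n^{3(1−α)} = (2³/6)·n^{1.5} → ∞; triangles are abundant w.h.p.

E[X] ≈ 3033.99642; in regime p = Θ(1/n^{1/2}) E[X] diverges (above the triangle threshold p ~ 1/n).


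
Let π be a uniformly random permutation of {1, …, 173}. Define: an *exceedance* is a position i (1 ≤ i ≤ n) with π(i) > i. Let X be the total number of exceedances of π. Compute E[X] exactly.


Write X = Σ_{i=1}^{173} X_i, where X_i = 1_{π(i) > i}.
For each fixed i, π(i) is uniform over {1, …, 173} (marginal of a uniform permutation), so P[π(i) > i] = (n − i)/n. Summing: Σ_{i=1}^{173} (n − i)/n = (0 + 1 + … + 172)/173 = 173(173 − 1)/(2·173) = (173 − 1)/2.
Hence E[X] = Σ_{i=1}^{173} (173 − i)/173 = 86 ≈ 86.00000.

E[X] = 86 = 86.00000.


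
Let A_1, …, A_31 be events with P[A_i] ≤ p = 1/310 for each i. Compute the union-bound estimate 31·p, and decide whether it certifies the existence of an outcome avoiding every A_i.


Union bound: P[∪_{i=1}^{31} A_i] ≤ Σ_i P[A_i] ≤ 31·p = 31·(1/310) = 1/10.
Numerically: 1/10 ≈ 0.100.
Is 1/10 < 1? YES.
Since P[∪ A_i] ≤ 1/10 < 1, the complement has P[∩ A_i^c] ≥ 1 − 1/10 = 9/10 > 0, so some outcome avoids every A_i.

31·p = 1/10 ≈ 0.100; existence CERTIFIED by the union bound.


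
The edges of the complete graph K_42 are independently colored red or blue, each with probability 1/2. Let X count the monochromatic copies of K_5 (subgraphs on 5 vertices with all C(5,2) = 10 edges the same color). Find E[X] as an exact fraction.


Let X = Σ_S X_S over the C(42, 5) = 850668 subsets S of size 5, where X_S = 1 if the K_5 on S is monochromatic.
For a fixed S, the K_5 on S has C(5, 2) = 10 edges. P[all 10 edges red] = (1/2)^10, and likewise for blue, so P[monochromatic] = 2·(1/2)^10 = 2^{1 − 10} = 1/512.
Summing: E[X] = C(42, 5) · 2^{1 − 10} = 850668 · 1/512 = 212667/128.
Numerically: E[X] ≈ 1661.460938.

E[X] = C(42,5)·2^(1−C(5,2)) = 212667/128 ≈ 1661.460938.


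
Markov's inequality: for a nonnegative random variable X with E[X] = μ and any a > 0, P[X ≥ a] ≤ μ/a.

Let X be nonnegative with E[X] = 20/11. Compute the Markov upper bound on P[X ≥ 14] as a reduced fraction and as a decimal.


μ = E[X] = 20/11, a = 14.
Markov: P[X ≥ 14] ≤ μ/a = (20/11)/14 = 10/77.
Numerically: ≈ 0.130.
(Since a = 14 > μ = 1.818, the bound 10/77 is < 1 and informative.)

P[X ≥ 14] ≤ 10/77 ≈ 0.130.


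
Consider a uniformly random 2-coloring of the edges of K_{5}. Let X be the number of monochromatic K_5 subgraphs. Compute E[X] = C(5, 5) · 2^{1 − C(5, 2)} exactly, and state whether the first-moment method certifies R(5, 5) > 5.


E[X] = C(5, 5) · 2^{1 − 10} = 1 · 2^{−9} = 1/512.
As a reduced fraction: E[X] = 1/512 ≈ 0.0019531.
Is E[X] < 1? YES.
Since E[X] < 1, there exists a 2-coloring of K_{5} with no monochromatic K_5; hence R(5, 5) > 5.

E[X] = 1/512 ≈ 0.0019531; E[X] < 1, so R(5, 5) > 5.


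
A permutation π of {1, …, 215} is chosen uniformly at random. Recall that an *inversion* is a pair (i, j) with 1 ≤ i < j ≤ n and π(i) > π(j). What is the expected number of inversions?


Write X = Σ X_I over the C(215, 2) = 23005 pairs i < j, with X_I the indicator of one inversion.
There are 23005 indicators.
For each fixed pair i < j, the values π(i) and π(j) are two distinct elements of {1, …, 215} in uniformly random order; by symmetry P[π(i) > π(j)] = 1/2.
By linearity: E[X] = 23005 · (1/2) = C(215, 2) · (1/2) = 23005/2 = 23005/2 ≈ 11502.50000.

E[X] = 23005/2 = 11502.50000.


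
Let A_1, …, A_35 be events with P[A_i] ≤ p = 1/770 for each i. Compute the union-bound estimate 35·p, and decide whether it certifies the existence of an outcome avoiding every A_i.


Union bound: P[∪_{i=1}^{35} A_i] ≤ Σ_i P[A_i] ≤ 35·p = 35·(1/770) = 1/22.
Numerically: 1/22 ≈ 0.045455.
Is 1/22 < 1? YES.
Since P[∪ A_i] ≤ 1/22 < 1, the complement has P[∩ A_i^c] ≥ 1 − 1/22 = 21/22 > 0, so some outcome avoids every A_i.

35·p = 1/22 ≈ 0.045455; existence CERTIFIED by the union bound.


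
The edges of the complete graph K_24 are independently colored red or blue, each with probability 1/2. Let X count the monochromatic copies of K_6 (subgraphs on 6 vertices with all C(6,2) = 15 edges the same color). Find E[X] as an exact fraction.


Let X = Σ_S X_S over the C(24, 6) = 134596 subsets S of size 6, where X_S = 1 if the K_6 on S is monochromatic.
For a fixed S, the K_6 on S has C(6, 2) = 15 edges. P[all 15 edges red] = (1/2)^15, and likewise for blue, so P[monochromatic] = 2·(1/2)^15 = 2^{1 − 15} = 1/16384.
Summing: E[X] = C(24, 6) · 2^{1 − 15} = 134596 · 1/16384 = 33649/4096.
Numerically: E[X] ≈ 8.215088.

E[X] = C(24,6)·2^(1−C(6,2)) = 33649/4096 ≈ 8.215088.


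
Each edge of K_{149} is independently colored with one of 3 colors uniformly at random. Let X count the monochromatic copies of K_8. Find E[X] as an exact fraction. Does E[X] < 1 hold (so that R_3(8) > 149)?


E[X] = C(149, 8) · 3^{1 − 28} = 4976826800946 · 3^{−27} = 4976826800946/7625597484987.
As a reduced fraction: E[X] = 1658942266982/2541865828329 ≈ 0.653.
Is E[X] < 1? YES.
Since E[X] < 1, there exists a 3-coloring of K_{149} with no monochromatic K_8; hence R_3(8) > 149.

E[X] = 1658942266982/2541865828329 ≈ 0.653; E[X] < 1, so R_3(8) > 149.


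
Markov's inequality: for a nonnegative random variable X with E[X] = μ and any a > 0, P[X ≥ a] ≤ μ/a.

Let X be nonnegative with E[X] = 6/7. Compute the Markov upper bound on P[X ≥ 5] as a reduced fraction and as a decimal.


μ = E[X] = 6/7, a = 5.
Markov: P[X ≥ 5] ≤ μ/a = (6/7)/5 = 6/35.
Numerically: ≈ 0.171.
(Since a = 5 > μ = 0.857, the bound 6/35 is < 1 and informative.)

P[X ≥ 5] ≤ 6/35 ≈ 0.171.


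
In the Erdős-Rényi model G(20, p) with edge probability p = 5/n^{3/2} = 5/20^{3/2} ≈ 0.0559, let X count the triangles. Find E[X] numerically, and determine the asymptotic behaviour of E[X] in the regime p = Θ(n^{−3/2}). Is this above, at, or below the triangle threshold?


Number of potential triangles: C(20, 3) = 1140.
Each occurs with probability p³ ≈ (0.0559)³ ≈ 1.746928e-04.
By linearity: E[X] = C(20, 3)·p³ ≈ 1140 · 1.746928e-04 ≈ 0.1991.
Since α = 3/2 > 1, p = c/n^{3/2} = o(1/n) is below the triangle threshold p ~ 1/n. Asymptotically E[X] ~ (c³/6)·n^{3(1−α)} = (5³/6)·n^{-1.5} → 0, so by Markov's inequality G has no triangles w.h.p.

E[X] ≈ 0.1991; in regime p = Θ(1/n^{3/2}) E[X] tends to 0 (below the triangle threshold p ~ 1/n).


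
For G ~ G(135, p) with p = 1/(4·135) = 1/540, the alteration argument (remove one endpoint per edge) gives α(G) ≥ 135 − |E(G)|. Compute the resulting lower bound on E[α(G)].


E[|E(G)|] = C(135, 2)·p = 9045 · (1/540) = 67/4.
E[α(G)] ≥ n − E[|E(G)|] = 135 − 67/4 = 473/4.
Numerically: ≈ 118.250000.
(This is only a lower bound; the true E[α(G)] may be larger.)

E[α(G)] ≥ 473/4 ≈ 118.250000.


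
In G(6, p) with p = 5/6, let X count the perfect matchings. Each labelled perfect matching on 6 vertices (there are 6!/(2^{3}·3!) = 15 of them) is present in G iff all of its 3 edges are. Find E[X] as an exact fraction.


K_6 has 6!/(2^{3}·3!) = 15 labelled perfect matchings.
For each such perfect matching H, let X_H = 1 if all 3 edges of H are present in G. Then P[X_H = 1] = p^{3} = (5/6)^{3} = 125/216.
By linearity: E[X] = Σ_H E[X_H] = 15 · p^{3} = 15 · 125/216 = 625/72.
Numerically: E[X] ≈ 8.681.

E[X] = 15 · (5/6)^{3} = 625/72 ≈ 8.681.


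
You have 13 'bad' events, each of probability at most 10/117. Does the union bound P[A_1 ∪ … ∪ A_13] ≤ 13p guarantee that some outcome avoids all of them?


Union bound: P[∪_{i=1}^{13} A_i] ≤ Σ_i P[A_i] ≤ 13·p = 13·(10/117) = 10/9.
Numerically: 10/9 ≈ 1.1111.
Is 10/9 < 1? NO.
Since the bound 10/9 is ≥ 1, the union bound is uninformative here; it does NOT by itself certify existence.

13·p = 10/9 ≈ 1.1111; existence NOT certified by the union bound.


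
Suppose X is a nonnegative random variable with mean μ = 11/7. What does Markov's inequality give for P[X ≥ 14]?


μ = E[X] = 11/7, a = 14.
Markov: P[X ≥ 14] ≤ μ/a = (11/7)/14 = 11/98.
Numerically: ≈ 0.112245.
(Since a = 14 > μ = 1.571429, the bound 11/98 is < 1 and informative.)

P[X ≥ 14] ≤ 11/98 ≈ 0.112245.


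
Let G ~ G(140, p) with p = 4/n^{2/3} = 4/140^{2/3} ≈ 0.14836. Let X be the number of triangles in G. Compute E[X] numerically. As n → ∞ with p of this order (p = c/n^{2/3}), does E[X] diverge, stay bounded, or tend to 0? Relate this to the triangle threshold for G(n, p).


Number of potential triangles: C(140, 3) = 447580.
Each occurs with probability p³ ≈ (0.14836)³ ≈ 3.2653061e-03.
By linearity: E[X] = C(140, 3)·p³ ≈ 447580 · 3.2653061e-03 ≈ 1461.48571.
Since α = 2/3 < 1, p = c/n^{2/3} ≫ 1/n is above the triangle threshold p ~ 1/n. Asymptotically E[X] ~ (c³/6)·n^{3(1−α)} = (4³/6)·n^{1} → ∞; triangles are abundant w.h.p.

E[X] ≈ 1461.48571; in regime p = Θ(1/n^{2/3}) E[X] diverges (above the triangle threshold p ~ 1/n).


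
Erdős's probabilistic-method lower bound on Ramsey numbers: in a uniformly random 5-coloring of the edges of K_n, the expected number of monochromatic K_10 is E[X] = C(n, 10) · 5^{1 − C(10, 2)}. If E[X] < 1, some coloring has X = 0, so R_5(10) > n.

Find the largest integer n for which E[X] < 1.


We need C(n, 10) · 5^{1 − 45} < 1, i.e. C(n, 10) < 5^{45 − 1} = 5684341886080801486968994140625.
Check values of n near the boundary:
  n = 5390: C(5390, 10) = 5655833965919099070255434039753; 5655833965919099070255434039753 < 5684341886080801486968994140625? YES
  n = 5391: C(5391, 10) = 5666344714787188828795213697883; 5666344714787188828795213697883 < 5684341886080801486968994140625? YES
  n = 5392: C(5392, 10) = 5676873040158402483252283957448; 5676873040158402483252283957448 < 5684341886080801486968994140625? YES
  n = 5393: C(5393, 10) = 5687418968154238267170642278008; 5687418968154238267170642278008 < 5684341886080801486968994140625? NO
The largest n with C(n, 10) < 5684341886080801486968994140625 is n = 5392 (where E[X] = 5676873040158402483252283957448/5684341886080801486968994140625 ≈ 0.999). Hence R_5(10) > 5392, i.e. R_5(10) ≥ 5393.

Largest n = 5392; hence R_5(10) > 5392.


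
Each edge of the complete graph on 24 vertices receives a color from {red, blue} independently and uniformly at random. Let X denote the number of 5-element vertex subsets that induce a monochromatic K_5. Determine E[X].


Let X = Σ_S X_S over the C(24, 5) = 42504 subsets S of size 5, where X_S = 1 if the K_5 on S is monochromatic.
For a fixed S, the K_5 on S has C(5, 2) = 10 edges. P[all 10 edges red] = (1/2)^10, and likewise for blue, so P[monochromatic] = 2·(1/2)^10 = 2^{1 − 10} = 1/512.
Summing: E[X] = C(24, 5) · 2^{1 − 10} = 42504 · 1/512 = 5313/64.
Numerically: E[X] ≈ 83.016.

E[X] = C(24,5)·2^(1−C(5,2)) = 5313/64 ≈ 83.016.


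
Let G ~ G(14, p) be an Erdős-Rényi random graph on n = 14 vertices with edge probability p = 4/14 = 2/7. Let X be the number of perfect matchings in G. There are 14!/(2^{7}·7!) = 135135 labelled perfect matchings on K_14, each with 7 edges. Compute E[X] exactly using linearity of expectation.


K_14 has 14!/(2^{7}·7!) = 135135 labelled perfect matchings.
For each such perfect matching H, let X_H = 1 if all 7 edges of H are present in G. Then P[X_H = 1] = p^{7} = (2/7)^{7} = 128/823543.
Summing the indicators: E[X] = Σ_H E[X_H] = 135135 · p^{7} = 135135 · 128/823543 = 2471040/117649.
Numerically: E[X] ≈ 21.

E[X] = 135135 · (2/7)^{7} = 2471040/117649 ≈ 21.


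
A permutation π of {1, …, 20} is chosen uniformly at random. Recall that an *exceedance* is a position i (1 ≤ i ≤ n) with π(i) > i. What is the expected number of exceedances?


Write X = Σ_{i=1}^{20} X_i, where X_i = 1_{π(i) > i}.
For each fixed i, π(i) is uniform over {1, …, 20} (marginal of a uniform permutation), so P[π(i) > i] = (n − i)/n. Summing: Σ_{i=1}^{20} (n − i)/n = (0 + 1 + … + 19)/20 = 20(20 − 1)/(2·20) = (20 − 1)/2.
Hence E[X] = Σ_{i=1}^{20} (20 − i)/20 = 19/2 ≈ 9.500.

E[X] = 19/2 = 9.500.


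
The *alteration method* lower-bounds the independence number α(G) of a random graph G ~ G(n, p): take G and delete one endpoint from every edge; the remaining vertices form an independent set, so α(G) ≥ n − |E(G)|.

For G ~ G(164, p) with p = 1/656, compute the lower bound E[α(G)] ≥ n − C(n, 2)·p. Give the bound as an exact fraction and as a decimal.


E[|E(G)|] = C(164, 2)·p = 13366 · (1/656) = 163/8.
E[α(G)] ≥ n − E[|E(G)|] = 164 − 163/8 = 1149/8.
Numerically: ≈ 143.6250.
(This is only a lower bound; the true E[α(G)] may be larger.)

E[α(G)] ≥ 1149/8 ≈ 143.6250.


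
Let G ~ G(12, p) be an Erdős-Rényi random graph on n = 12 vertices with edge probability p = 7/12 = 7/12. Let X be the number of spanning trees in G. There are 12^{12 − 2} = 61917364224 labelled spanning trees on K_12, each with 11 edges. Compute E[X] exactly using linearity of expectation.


K_12 has 12^{12 − 2} = 61917364224 labelled spanning trees.
For each such spanning tree H, let X_H = 1 if all 11 edges of H are present in G. Then P[X_H = 1] = p^{11} = (7/12)^{11} = 1977326743/743008370688.
By linearity of expectation: E[X] = Σ_H E[X_H] = 61917364224 · p^{11} = 61917364224 · 1977326743/743008370688 = 1977326743/12.
Numerically: E[X] ≈ 1.6478e+08.

E[X] = 61917364224 · (7/12)^{11} = 1977326743/12 ≈ 1.6478e+08.


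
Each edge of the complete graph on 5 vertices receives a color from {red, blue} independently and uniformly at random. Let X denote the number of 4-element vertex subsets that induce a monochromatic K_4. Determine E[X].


Let X = Σ_S X_S over the C(5, 4) = 5 subsets S of size 4, where X_S = 1 if the K_4 on S is monochromatic.
For a fixed S, the K_4 on S has C(4, 2) = 6 edges. P[all 6 edges red] = (1/2)^6, and likewise for blue, so P[monochromatic] = 2·(1/2)^6 = 2^{1 − 6} = 1/32.
By linearity: E[X] = C(5, 4) · 2^{1 − 6} = 5 · 1/32 = 5/32.
Numerically: E[X] ≈ 0.15625.

E[X] = C(5,4)·2^(1−C(4,2)) = 5/32 ≈ 0.15625.


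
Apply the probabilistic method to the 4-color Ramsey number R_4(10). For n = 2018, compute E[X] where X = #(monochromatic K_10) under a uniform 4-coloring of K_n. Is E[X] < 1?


E[X] = C(2018, 10) · 4^{1 − 45} = 301820606687612220663963508 · 4^{−44} = 301820606687612220663963508/309485009821345068724781056.
As a reduced fraction: E[X] = 75455151671903055165990877/77371252455336267181195264 ≈ 0.97523.
Is E[X] < 1? YES.
Since E[X] < 1, there exists a 4-coloring of K_{2018} with no monochromatic K_10; hence R_4(10) > 2018.

E[X] = 75455151671903055165990877/77371252455336267181195264 ≈ 0.97523; E[X] < 1, so R_4(10) > 2018.


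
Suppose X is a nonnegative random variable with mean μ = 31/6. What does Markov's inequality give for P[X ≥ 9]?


μ = E[X] = 31/6, a = 9.
Markov: P[X ≥ 9] ≤ μ/a = (31/6)/9 = 31/54.
Numerically: ≈ 0.574074.
(Since a = 9 > μ = 5.166667, the bound 31/54 is < 1 and informative.)

P[X ≥ 9] ≤ 31/54 ≈ 0.574074.


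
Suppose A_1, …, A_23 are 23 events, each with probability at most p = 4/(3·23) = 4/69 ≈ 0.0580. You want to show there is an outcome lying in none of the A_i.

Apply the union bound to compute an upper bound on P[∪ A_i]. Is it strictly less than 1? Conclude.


Union bound: P[∪_{i=1}^{23} A_i] ≤ Σ_i P[A_i] ≤ 23·p = 23·(4/69) = 4/3.
Numerically: 4/3 ≈ 1.3333.
Is 4/3 < 1? NO.
Since the bound 4/3 is ≥ 1, the union bound is uninformative here; it does NOT by itself certify existence.

23·p = 4/3 ≈ 1.3333; existence NOT certified by the union bound.


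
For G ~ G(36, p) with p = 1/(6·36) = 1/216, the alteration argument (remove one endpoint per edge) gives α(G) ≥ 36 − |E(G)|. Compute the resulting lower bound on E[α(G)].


E[|E(G)|] = C(36, 2)·p = 630 · (1/216) = 35/12.
E[α(G)] ≥ n − E[|E(G)|] = 36 − 35/12 = 397/12.
Numerically: ≈ 33.0833.
(This is only a lower bound; the true E[α(G)] may be larger.)

E[α(G)] ≥ 397/12 ≈ 33.0833.


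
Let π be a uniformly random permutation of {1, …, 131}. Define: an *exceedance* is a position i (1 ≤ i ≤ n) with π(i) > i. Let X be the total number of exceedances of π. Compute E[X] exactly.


Write X = Σ_{i=1}^{131} X_i, where X_i = 1_{π(i) > i}.
For each fixed i, π(i) is uniform over {1, …, 131} (marginal of a uniform permutation), so P[π(i) > i] = (n − i)/n. Summing: Σ_{i=1}^{131} (n − i)/n = (0 + 1 + … + 130)/131 = 131(131 − 1)/(2·131) = (131 − 1)/2.
Hence E[X] = Σ_{i=1}^{131} (131 − i)/131 = 65 ≈ 65.000.

E[X] = 65 = 65.000.


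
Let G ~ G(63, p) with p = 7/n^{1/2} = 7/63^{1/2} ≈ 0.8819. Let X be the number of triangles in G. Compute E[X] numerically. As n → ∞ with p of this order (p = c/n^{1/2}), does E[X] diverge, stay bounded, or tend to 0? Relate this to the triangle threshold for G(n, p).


Number of potential triangles: C(63, 3) = 39711.
Each occurs with probability p³ ≈ (0.8819)³ ≈ 6.859355e-01.
By linearity: E[X] = C(63, 3)·p³ ≈ 39711 · 6.859355e-01 ≈ 27239.1856.
Since α = 1/2 < 1, p = c/n^{1/2} ≫ 1/n is above the triangle threshold p ~ 1/n. Asymptotically E[X] ~ (c³/6)·n^{3(1−α)} = (7³/6)·n^{1.5} → ∞; triangles are abundant w.h.p.

E[X] ≈ 27239.1856; in regime p = Θ(1/n^{1/2}) E[X] diverges (above the triangle threshold p ~ 1/n).


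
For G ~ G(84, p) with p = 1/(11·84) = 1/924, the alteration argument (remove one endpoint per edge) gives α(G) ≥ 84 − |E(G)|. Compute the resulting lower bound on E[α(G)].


E[|E(G)|] = C(84, 2)·p = 3486 · (1/924) = 83/22.
E[α(G)] ≥ n − E[|E(G)|] = 84 − 83/22 = 1765/22.
Numerically: ≈ 80.22727.
(This is only a lower bound; the true E[α(G)] may be larger.)

E[α(G)] ≥ 1765/22 ≈ 80.22727.


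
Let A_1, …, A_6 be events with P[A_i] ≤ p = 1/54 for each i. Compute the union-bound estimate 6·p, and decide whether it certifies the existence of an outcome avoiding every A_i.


Union bound: P[∪_{i=1}^{6} A_i] ≤ Σ_i P[A_i] ≤ 6·p = 6·(1/54) = 1/9.
Numerically: 1/9 ≈ 0.111.
Is 1/9 < 1? YES.
Since P[∪ A_i] ≤ 1/9 < 1, the complement has P[∩ A_i^c] ≥ 1 − 1/9 = 8/9 > 0, so some outcome avoids every A_i.

6·p = 1/9 ≈ 0.111; existence CERTIFIED by the union bound.


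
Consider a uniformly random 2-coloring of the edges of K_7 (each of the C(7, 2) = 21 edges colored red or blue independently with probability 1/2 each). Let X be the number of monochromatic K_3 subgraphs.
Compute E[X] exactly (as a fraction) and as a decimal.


Let X = Σ_S X_S over the C(7, 3) = 35 subsets S of size 3, where X_S = 1 if the K_3 on S is monochromatic.
For a fixed S, the K_3 on S has C(3, 2) = 3 edges. P[all 3 edges red] = (1/2)^3, and likewise for blue, so P[monochromatic] = 2·(1/2)^3 = 2^{1 − 3} = 1/4.
By linearity: E[X] = C(7, 3) · 2^{1 − 3} = 35 · 1/4 = 35/4.
Numerically: E[X] ≈ 8.750000.

E[X] = C(7,3)·2^(1−C(3,2)) = 35/4 ≈ 8.750000.


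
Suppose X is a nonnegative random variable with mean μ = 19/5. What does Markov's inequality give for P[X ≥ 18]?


μ = E[X] = 19/5, a = 18.
Markov: P[X ≥ 18] ≤ μ/a = (19/5)/18 = 19/90.
Numerically: ≈ 0.211111.
(Since a = 18 > μ = 3.800000, the bound 19/90 is < 1 and informative.)

P[X ≥ 18] ≤ 19/90 ≈ 0.211111.


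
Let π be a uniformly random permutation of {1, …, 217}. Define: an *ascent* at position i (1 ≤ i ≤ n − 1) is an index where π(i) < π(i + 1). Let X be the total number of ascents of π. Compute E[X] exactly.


Write X = Σ X_I over i = 1, …, 216, with X_I the indicator of one ascent.
There are 216 indicators.
For each fixed i, the pair (π(i), π(i+1)) is a uniformly random ordered pair of distinct values from {1, …, 217}; by symmetry P[π(i) < π(i+1)] = 1/2.
By linearity: E[X] = 216 · (1/2) = (217 − 1) · (1/2) = 108 ≈ 108.000.

E[X] = 108 = 108.000.


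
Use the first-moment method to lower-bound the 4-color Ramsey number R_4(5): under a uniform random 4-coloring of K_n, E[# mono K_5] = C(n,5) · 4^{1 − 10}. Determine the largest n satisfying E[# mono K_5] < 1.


We need C(n, 5) · 4^{1 − 10} < 1, i.e. C(n, 5) < 4^{10 − 1} = 262144.
Check values of n near the boundary:
  n = 29: C(29, 5) = 118755; 118755 < 262144? YES
  n = 30: C(30, 5) = 142506; 142506 < 262144? YES
  n = 31: C(31, 5) = 169911; 169911 < 262144? YES
  n = 32: C(32, 5) = 201376; 201376 < 262144? YES
  n = 33: C(33, 5) = 237336; 237336 < 262144? YES
  n = 34: C(34, 5) = 278256; 278256 < 262144? NO
The largest n with C(n, 5) < 262144 is n = 33 (where E[X] = 29667/32768 ≈ 0.90536). Hence R_4(5) > 33, i.e. R_4(5) ≥ 34.

Largest n = 33; hence R_4(5) > 33.


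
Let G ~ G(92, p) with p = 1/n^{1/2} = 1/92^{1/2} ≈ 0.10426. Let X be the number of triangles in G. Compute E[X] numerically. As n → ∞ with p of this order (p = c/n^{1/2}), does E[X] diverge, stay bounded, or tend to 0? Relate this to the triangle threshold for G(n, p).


Number of potential triangles: C(92, 3) = 125580.
Each occurs with probability p³ ≈ (0.10426)³ ≈ 1.1332305e-03.
By linearity: E[X] = C(92, 3)·p³ ≈ 125580 · 1.1332305e-03 ≈ 142.31109.
Since α = 1/2 < 1, p = c/n^{1/2} ≫ 1/n is above the triangle threshold p ~ 1/n. Asymptotically E[X] ~ (c³/6)·n^{3(1−α)} = (1³/6)·n^{1.5} → ∞; triangles are abundant w.h.p.

E[X] ≈ 142.31109; in regime p = Θ(1/n^{1/2}) E[X] diverges (above the triangle threshold p ~ 1/n).


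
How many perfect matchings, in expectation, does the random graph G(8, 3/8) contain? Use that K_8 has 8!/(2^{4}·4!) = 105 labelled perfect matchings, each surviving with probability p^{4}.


K_8 has 8!/(2^{4}·4!) = 105 labelled perfect matchings.
For each such perfect matching H, let X_H = 1 if all 4 edges of H are present in G. Then P[X_H = 1] = p^{4} = (3/8)^{4} = 81/4096.
By linearity: E[X] = Σ_H E[X_H] = 105 · p^{4} = 105 · 81/4096 = 8505/4096.
Numerically: E[X] ≈ 2.0764.

E[X] = 105 · (3/8)^{4} = 8505/4096 ≈ 2.0764.


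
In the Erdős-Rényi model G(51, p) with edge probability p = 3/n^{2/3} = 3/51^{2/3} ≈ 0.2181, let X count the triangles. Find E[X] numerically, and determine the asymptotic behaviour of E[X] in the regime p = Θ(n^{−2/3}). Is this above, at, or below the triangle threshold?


Number of potential triangles: C(51, 3) = 20825.
Each occurs with probability p³ ≈ (0.2181)³ ≈ 1.038062e-02.
By linearity: E[X] = C(51, 3)·p³ ≈ 20825 · 1.038062e-02 ≈ 216.1765.
Since α = 2/3 < 1, p = c/n^{2/3} ≫ 1/n is above the triangle threshold p ~ 1/n. Asymptotically E[X] ~ (c³/6)·n^{3(1−α)} = (3³/6)·n^{1} → ∞; triangles are abundant w.h.p.

E[X] ≈ 216.1765; in regime p = Θ(1/n^{2/3}) E[X] diverges (above the triangle threshold p ~ 1/n).


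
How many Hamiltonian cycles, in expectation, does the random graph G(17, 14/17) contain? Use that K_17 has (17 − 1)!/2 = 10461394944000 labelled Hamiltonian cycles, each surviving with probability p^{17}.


K_17 has (17 − 1)!/2 = 10461394944000 labelled Hamiltonian cycles.
For each such Hamiltonian cycle H, let X_H = 1 if all 17 edges of H are present in G. Then P[X_H = 1] = p^{17} = (14/17)^{17} = 30491346729331195904/827240261886336764177.
By linearity: E[X] = Σ_H E[X_H] = 10461394944000 · p^{17} = 10461394944000 · 30491346729331195904/827240261886336764177 = 318982020509976309331579109376000/827240261886336764177.
Numerically: E[X] ≈ 3.856e+11.

E[X] = 10461394944000 · (14/17)^{17} = 318982020509976309331579109376000/827240261886336764177 ≈ 3.856e+11.


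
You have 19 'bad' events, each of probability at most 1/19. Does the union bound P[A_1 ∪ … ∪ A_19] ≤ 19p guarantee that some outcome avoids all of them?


Union bound: P[∪_{i=1}^{19} A_i] ≤ Σ_i P[A_i] ≤ 19·p = 19·(1/19) = 1.
Numerically: 1 ≈ 1.000.
Is 1 < 1? NO.
Since the bound 1 is ≥ 1, the union bound is uninformative here; it does NOT by itself certify existence.

19·p = 1 ≈ 1.000; existence NOT certified by the union bound.


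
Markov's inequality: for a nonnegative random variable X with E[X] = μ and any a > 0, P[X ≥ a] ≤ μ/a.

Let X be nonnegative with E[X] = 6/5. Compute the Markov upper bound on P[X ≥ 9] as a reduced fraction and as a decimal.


μ = E[X] = 6/5, a = 9.
Markov: P[X ≥ 9] ≤ μ/a = (6/5)/9 = 2/15.
Numerically: ≈ 0.13333.
(Since a = 9 > μ = 1.20000, the bound 2/15 is < 1 and informative.)

P[X ≥ 9] ≤ 2/15 ≈ 0.13333.


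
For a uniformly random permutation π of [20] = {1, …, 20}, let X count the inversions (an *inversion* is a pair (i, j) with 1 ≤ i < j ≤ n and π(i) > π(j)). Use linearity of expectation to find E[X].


Write X = Σ X_I over the C(20, 2) = 190 pairs i < j, with X_I the indicator of one inversion.
There are 190 indicators.
For each fixed pair i < j, the values π(i) and π(j) are two distinct elements of {1, …, 20} in uniformly random order; by symmetry P[π(i) > π(j)] = 1/2.
By linearity: E[X] = 190 · (1/2) = C(20, 2) · (1/2) = 190/2 = 95 ≈ 95.0000.

E[X] = 95 = 95.0000.


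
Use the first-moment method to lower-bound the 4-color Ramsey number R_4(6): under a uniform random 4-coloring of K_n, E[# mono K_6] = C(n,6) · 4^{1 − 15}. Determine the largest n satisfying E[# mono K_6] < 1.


We need C(n, 6) · 4^{1 − 15} < 1, i.e. C(n, 6) < 4^{15 − 1} = 268435456.
Check values of n near the boundary:
  n = 73: C(73, 6) = 170230452; 170230452 < 268435456? YES
  n = 74: C(74, 6) = 185250786; 185250786 < 268435456? YES
  n = 75: C(75, 6) = 201359550; 201359550 < 268435456? YES
  n = 76: C(76, 6) = 218618940; 218618940 < 268435456? YES
  n = 77: C(77, 6) = 237093780; 237093780 < 268435456? YES
  n = 78: C(78, 6) = 256851595; 256851595 < 268435456? YES
  n = 79: C(79, 6) = 277962685; 277962685 < 268435456? NO
  n = 80: C(80, 6) = 300500200; 300500200 < 268435456? NO
  n = 81: C(81, 6) = 324540216; 324540216 < 268435456? NO
The largest n with C(n, 6) < 268435456 is n = 78 (where E[X] = 256851595/268435456 ≈ 0.957). Hence R_4(6) > 78, i.e. R_4(6) ≥ 79.

Largest n = 78; hence R_4(6) > 78.


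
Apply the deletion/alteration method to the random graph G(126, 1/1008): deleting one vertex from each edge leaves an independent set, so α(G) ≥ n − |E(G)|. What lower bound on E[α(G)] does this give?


E[|E(G)|] = C(126, 2)·p = 7875 · (1/1008) = 125/16.
E[α(G)] ≥ n − E[|E(G)|] = 126 − 125/16 = 1891/16.
Numerically: ≈ 118.1875.
(This is only a lower bound; the true E[α(G)] may be larger.)

E[α(G)] ≥ 1891/16 ≈ 118.1875.


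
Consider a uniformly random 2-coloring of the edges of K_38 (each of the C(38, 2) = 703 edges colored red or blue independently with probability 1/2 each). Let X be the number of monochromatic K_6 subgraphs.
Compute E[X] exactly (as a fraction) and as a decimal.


Let X = Σ_S X_S over the C(38, 6) = 2760681 subsets S of size 6, where X_S = 1 if the K_6 on S is monochromatic.
For a fixed S, the K_6 on S has C(6, 2) = 15 edges. P[all 15 edges red] = (1/2)^15, and likewise for blue, so P[monochromatic] = 2·(1/2)^15 = 2^{1 − 15} = 1/16384.
By linearity: E[X] = C(38, 6) · 2^{1 − 15} = 2760681 · 1/16384 = 2760681/16384.
Numerically: E[X] ≈ 168.499.

E[X] = C(38,6)·2^(1−C(6,2)) = 2760681/16384 ≈ 168.499.


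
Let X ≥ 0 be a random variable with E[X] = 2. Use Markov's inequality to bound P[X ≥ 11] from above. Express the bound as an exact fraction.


μ = E[X] = 2, a = 11.
Markov: P[X ≥ 11] ≤ μ/a = (2)/11 = 2/11.
Numerically: ≈ 0.1818.
(Since a = 11 > μ = 2.0000, the bound 2/11 is < 1 and informative.)

P[X ≥ 11] ≤ 2/11 ≈ 0.1818.


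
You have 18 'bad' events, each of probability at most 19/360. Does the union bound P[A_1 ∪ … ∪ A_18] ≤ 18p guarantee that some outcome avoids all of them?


Union bound: P[∪_{i=1}^{18} A_i] ≤ Σ_i P[A_i] ≤ 18·p = 18·(19/360) = 19/20.
Numerically: 19/20 ≈ 0.9500.
Is 19/20 < 1? YES.
Since P[∪ A_i] ≤ 19/20 < 1, the complement has P[∩ A_i^c] ≥ 1 − 19/20 = 1/20 > 0, so some outcome avoids every A_i.

18·p = 19/20 ≈ 0.9500; existence CERTIFIED by the union bound.


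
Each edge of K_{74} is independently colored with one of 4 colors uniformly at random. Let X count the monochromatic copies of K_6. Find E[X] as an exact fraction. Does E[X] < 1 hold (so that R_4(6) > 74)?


E[X] = C(74, 6) · 4^{1 − 15} = 185250786 · 4^{−14} = 185250786/268435456.
As a reduced fraction: E[X] = 92625393/134217728 ≈ 0.690.
Is E[X] < 1? YES.
Since E[X] < 1, there exists a 4-coloring of K_{74} with no monochromatic K_6; hence R_4(6) > 74.

E[X] = 92625393/134217728 ≈ 0.690; E[X] < 1, so R_4(6) > 74.


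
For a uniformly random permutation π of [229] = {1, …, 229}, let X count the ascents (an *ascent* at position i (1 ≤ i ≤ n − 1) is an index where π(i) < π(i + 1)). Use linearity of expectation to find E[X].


Write X = Σ X_I over i = 1, …, 228, with X_I the indicator of one ascent.
There are 228 indicators.
For each fixed i, the pair (π(i), π(i+1)) is a uniformly random ordered pair of distinct values from {1, …, 229}; by symmetry P[π(i) < π(i+1)] = 1/2.
By linearity: E[X] = 228 · (1/2) = (229 − 1) · (1/2) = 114 ≈ 114.000000.

E[X] = 114 = 114.000000.
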